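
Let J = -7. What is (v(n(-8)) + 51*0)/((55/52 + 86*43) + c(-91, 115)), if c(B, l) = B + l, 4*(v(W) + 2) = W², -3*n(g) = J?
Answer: -299/1742391 ≈ -0.00017160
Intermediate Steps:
n(g) = 7/3 (n(g) = -⅓*(-7) = 7/3)
v(W) = -2 + W²/4
(v(n(-8)) + 51*0)/((55/52 + 86*43) + c(-91, 115)) = ((-2 + (7/3)²/4) + 51*0)/((55/52 + 86*43) + (-91 + 115)) = ((-2 + (¼)*(49/9)) + 0)/((55*(1/52) + 3698) + 24) = ((-2 + 49/36) + 0)/((55/52 + 3698) + 24) = (-23/36 + 0)/(192351/52 + 24) = -23/(36*193599/52) = -23/36*52/193599 = -299/1742391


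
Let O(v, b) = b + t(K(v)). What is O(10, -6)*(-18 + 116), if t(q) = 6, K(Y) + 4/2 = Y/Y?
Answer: 0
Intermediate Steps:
K(Y) = -1 (K(Y) = -2 + Y/Y = -2 + 1 = -1)
O(v, b) = 6 + b (O(v, b) = b + 6 = 6 + b)
O(10, -6)*(-18 + 116) = (6 - 6)*(-18 + 116) = 0*98 = 0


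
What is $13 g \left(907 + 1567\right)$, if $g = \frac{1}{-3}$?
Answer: $- \frac{32162}{3} \approx -10721.0$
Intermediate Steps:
$g = - \frac{1}{3} \approx -0.33333$
$13 g \left(907 + 1567\right) = 13 \left(- \frac{1}{3}\right) \left(907 + 1567\right) = \left(- \frac{13}{3}\right) 2474 = - \frac{32162}{3}$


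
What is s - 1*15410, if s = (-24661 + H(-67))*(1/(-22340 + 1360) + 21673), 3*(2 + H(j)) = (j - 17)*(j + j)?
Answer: -9508545361829/20980 ≈ -4.5322e+8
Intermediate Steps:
H(j) = -2 + 2*j*(-17 + j)/3 (H(j) = -2 + ((j - 17)*(j + j))/3 = -2 + ((-17 + j)*(2*j))/3 = -2 + (2*j*(-17 + j))/3 = -2 + 2*j*(-17 + j)/3)
s = -9508222060029/20980 (s = (-24661 + (-2 - 34/3*(-67) + (2/3)*(-67)**2))*(1/(-22340 + 1360) + 21673) = (-24661 + (-2 + 2278/3 + (2/3)*4489))*(1/(-20980) + 21673) = (-24661 + (-2 + 2278/3 + 8978/3))*(-1/20980 + 21673) = (-24661 + 3750)*(454699539/20980) = -20911*454699539/20980 = -9508222060029/20980 ≈ -4.5320e+8)
s - 1*15410 = -9508222060029/20980 - 1*15410 = -9508222060029/20980 - 15410 = -9508545361829/20980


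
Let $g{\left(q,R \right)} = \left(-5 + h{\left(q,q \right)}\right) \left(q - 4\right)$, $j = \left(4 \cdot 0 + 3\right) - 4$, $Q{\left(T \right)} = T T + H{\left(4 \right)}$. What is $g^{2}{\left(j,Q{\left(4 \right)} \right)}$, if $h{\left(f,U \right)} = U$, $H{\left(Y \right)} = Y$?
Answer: $900$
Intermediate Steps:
$Q{\left(T \right)} = 4 + T^{2}$ ($Q{\left(T \right)} = T T + 4 = T^{2} + 4 = 4 + T^{2}$)
$j = -1$ ($j = \left(0 + 3\right) - 4 = 3 - 4 = -1$)
$g{\left(q,R \right)} = \left(-5 + q\right) \left(-4 + q\right)$ ($g{\left(q,R \right)} = \left(-5 + q\right) \left(q - 4\right) = \left(-5 + q\right) \left(-4 + q\right)$)
$g^{2}{\left(j,Q{\left(4 \right)} \right)} = \left(20 + \left(-1\right)^{2} - -9\right)^{2} = \left(20 + 1 + 9\right)^{2} = 30^{2} = 900$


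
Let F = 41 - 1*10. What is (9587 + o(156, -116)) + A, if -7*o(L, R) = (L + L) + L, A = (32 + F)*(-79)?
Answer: 31802/7 ≈ 4543.1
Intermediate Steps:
F = 31 (F = 41 - 10 = 31)
A = -4977 (A = (32 + 31)*(-79) = 63*(-79) = -4977)
o(L, R) = -3*L/7 (o(L, R) = -((L + L) + L)/7 = -(2*L + L)/7 = -3*L/7)
(9587 + o(156, -116)) + A = (9587 - 3/7*156) - 4977 = (9587 - 468/7) - 4977 = 66641/7 - 4977 = 31802/7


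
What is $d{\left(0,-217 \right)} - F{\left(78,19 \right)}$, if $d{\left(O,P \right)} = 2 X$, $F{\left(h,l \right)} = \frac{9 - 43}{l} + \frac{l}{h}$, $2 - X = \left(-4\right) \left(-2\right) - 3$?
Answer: $- \frac{6601}{1482} \approx -4.4541$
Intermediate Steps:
$X = -3$ ($X = 2 - \left(\left(-4\right) \left(-2\right) - 3\right) = 2 - \left(8 - 3\right) = 2 - 5 = -3$)
$F{\left(h,l \right)} = - \frac{34}{l} + \frac{l}{h}$
$d{\left(O,P \right)} = -6$ ($d{\left(O,P \right)} = 2 \left(-3\right) = -6$)
$d{\left(0,-217 \right)} - F{\left(78,19 \right)} = -6 - \left(- \frac{34}{19} + \frac{19}{78}\right) = -6 - - \frac{2291}{1482} = -6 + \frac{2291}{1482} = - \frac{6601}{1482}$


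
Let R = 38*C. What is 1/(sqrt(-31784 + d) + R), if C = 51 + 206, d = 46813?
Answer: 514/5018933 - sqrt(15029)/95359727 ≈ 0.00010113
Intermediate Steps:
C = 257
R = 9766 (R = 38*257 = 9766)
1/(sqrt(-31784 + d) + R) = 1/(sqrt(-31784 + 46813) + 9766) = 1/(sqrt(15029) + 9766) = 1/(9766 + sqrt(15029))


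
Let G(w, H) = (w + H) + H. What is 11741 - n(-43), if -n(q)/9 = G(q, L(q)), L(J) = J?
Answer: 10580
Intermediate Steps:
G(w, H) = w + 2*H (G(w, H) = (H + w) + H = w + 2*H)
n(q) = -27*q (n(q) = -9*(q + 2*q) = -27*q)
11741 - n(-43) = 11741 - (-27)*(-43) = 11741 - 1*1161 = 11741 - 1161 = 10580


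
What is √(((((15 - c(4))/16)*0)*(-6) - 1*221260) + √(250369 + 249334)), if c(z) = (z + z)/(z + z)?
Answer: √(-221260 + √499703) ≈ 469.63*I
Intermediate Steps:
c(z) = 1 (c(z) = (2*z)/((2*z)) = (2*z)*(1/(2*z)) = 1)
√(((((15 - c(4))/16)*0)*(-6) - 1*221260) + √(250369 + 249334)) = √(((((15 - 1*1)/16)*0)*(-6) - 1*221260) + √(250369 + 249334)) = √(((((15 - 1)*(1/16))*0)*(-6) - 221260) + √499703) = √((((14*(1/16))*0)*(-6) - 221260) + √499703) = √((((7/8)*0)*(-6) - 221260) + √499703) = √((0*(-6) - 221260) + √499703) = √((0 - 221260) + √499703) = √(-221260 + √499703)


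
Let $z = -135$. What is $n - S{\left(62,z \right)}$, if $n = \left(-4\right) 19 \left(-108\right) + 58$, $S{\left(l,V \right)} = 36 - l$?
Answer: $8292$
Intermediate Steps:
$n = 8266$ ($n = \left(-76\right) \left(-108\right) + 58 = 8208 + 58 = 8266$)
$n - S{\left(62,z \right)} = 8266 - \left(36 - 62\right) = 8266 - -26 = 8266 + 26 = 8292$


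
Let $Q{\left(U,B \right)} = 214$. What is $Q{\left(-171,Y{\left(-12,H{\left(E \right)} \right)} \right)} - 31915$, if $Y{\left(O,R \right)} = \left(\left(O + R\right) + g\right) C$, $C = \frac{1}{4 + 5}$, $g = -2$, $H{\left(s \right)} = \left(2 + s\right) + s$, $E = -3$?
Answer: $-31701$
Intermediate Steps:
$H{\left(s \right)} = 2 + 2 s$
$C = \frac{1}{9} \approx 0.11111$
$Y{\left(O,R \right)} = - \frac{2}{9} + \frac{O}{9} + \frac{R}{9}$ ($Y{\left(O,R \right)} = \left(\left(O + R\right) - 2\right) \frac{1}{9} = \left(-2 + O + R\right) \frac{1}{9} = - \frac{2}{9} + \frac{O}{9} + \frac{R}{9}$)
$Q{\left(-171,Y{\left(-12,H{\left(E \right)} \right)} \right)} - 31915 = 214 - 31915 = -31701$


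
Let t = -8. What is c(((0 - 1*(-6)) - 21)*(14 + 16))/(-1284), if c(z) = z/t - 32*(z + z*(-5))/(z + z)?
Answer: -481/5136 ≈ -0.093653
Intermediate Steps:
c(z) = 64 - z/8 (c(z) = z/(-8) - 32*(z + z*(-5))/(z + z) = z*(-1/8) - 32*(z - 5*z)/(2*z) = -z/8 - 32/((2*z)/((-4*z))) = -z/8 - 32/((2*z)*(-1/(4*z))) = -z/8 - 32/(-1/2) = -z/8 - 32*(-2) = -z/8 + 64 = 64 - z/8)
c(((0 - 1*(-6)) - 21)*(14 + 16))/(-1284) = (64 - ((0 - 1*(-6)) - 21)*(14 + 16)/8)/(-1284) = (64 - ((0 + 6) - 21)*30/8)*(-1/1284) = (64 - (6 - 21)*30/8)*(-1/1284) = (64 - (-15)*30/8)*(-1/1284) = (64 - 1/8*(-450))*(-1/1284) = (64 + 225/4)*(-1/1284) = (481/4)*(-1/1284) = -481/5136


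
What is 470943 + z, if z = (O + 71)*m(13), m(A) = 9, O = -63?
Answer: 471015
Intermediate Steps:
z = 72 (z = (-63 + 71)*9 = 8*9 = 72)
470943 + z = 470943 + 72 = 471015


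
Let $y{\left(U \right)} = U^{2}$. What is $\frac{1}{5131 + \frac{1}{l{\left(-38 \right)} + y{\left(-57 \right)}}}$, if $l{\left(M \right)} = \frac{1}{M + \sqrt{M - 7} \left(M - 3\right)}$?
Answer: $\frac{4175358243447869}{21423764432252246041} + \frac{123 i \sqrt{5}}{21423764432252246041} \approx 0.00019489 + 1.2838 \cdot 10^{-17} i$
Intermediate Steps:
$l{\left(M \right)} = \frac{1}{M + \sqrt{-7 + M} \left(-3 + M\right)}$
$\frac{1}{5131 + \frac{1}{l{\left(-38 \right)} + y{\left(-57 \right)}}} = \frac{1}{5131 + \frac{1}{\frac{1}{-38 - 3 \sqrt{-7 - 38} - 38 \sqrt{-7 - 38}} + \left(-57\right)^{2}}} = \frac{1}{5131 + \frac{1}{\frac{1}{-38 - 3 \sqrt{-45} - 38 \sqrt{-45}} + 3249}} = \frac{1}{5131 + \frac{1}{\frac{1}{-38 - 3 \cdot 3 i \sqrt{5} - 38 \cdot 3 i \sqrt{5}} + 3249}} = \frac{1}{5131 + \frac{1}{\frac{1}{-38 - 9 i \sqrt{5} - 114 i \sqrt{5}} + 3249}} = \frac{1}{5131 + \frac{1}{\frac{1}{-38 - 123 i \sqrt{5}} + 3249}} = \frac{1}{5131 + \frac{1}{3249 + \frac{1}{-38 - 123 i \sqrt{5}}}}$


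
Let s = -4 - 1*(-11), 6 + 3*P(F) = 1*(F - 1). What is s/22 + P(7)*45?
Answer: 7/22 ≈ 0.31818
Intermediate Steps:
P(F) = -7/3 + F/3 (P(F) = -2 + (1*(F - 1))/3 = -2 + (1*(-1 + F))/3 = -2 + (-1 + F)/3 = -2 + (-⅓ + F/3) = -7/3 + F/3)
s = 7 (s = -4 + 11 = 7)
s/22 + P(7)*45 = 7/22 + (-7/3 + (⅓)*7)*45 = 7*(1/22) + (-7/3 + 7/3)*45 = 7/22 + 0*45 = 7/22 + 0 = 7/22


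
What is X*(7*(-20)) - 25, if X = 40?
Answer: -5625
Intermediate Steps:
X*(7*(-20)) - 25 = 40*(7*(-20)) - 25 = 40*(-140) - 25 = -5600 - 25 = -5625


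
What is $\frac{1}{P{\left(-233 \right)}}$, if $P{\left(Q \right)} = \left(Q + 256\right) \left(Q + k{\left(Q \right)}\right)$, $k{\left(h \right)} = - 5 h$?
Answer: $\frac{1}{21436} \approx 4.665 \cdot 10^{-5}$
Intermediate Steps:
$P{\left(Q \right)} = - 4 Q \left(256 + Q\right)$ ($P{\left(Q \right)} = \left(Q + 256\right) \left(Q - 5 Q\right) = \left(256 + Q\right) \left(- 4 Q\right) = - 4 Q \left(256 + Q\right)$)
$\frac{1}{P{\left(-233 \right)}} = \frac{1}{4 \left(-233\right) \left(-256 - -233\right)} = \frac{1}{4 \left(-233\right) \left(-256 + 233\right)} = \frac{1}{4 \left(-233\right) \left(-23\right)} = \frac{1}{21436}$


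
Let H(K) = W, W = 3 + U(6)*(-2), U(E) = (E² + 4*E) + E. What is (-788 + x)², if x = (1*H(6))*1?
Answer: 840889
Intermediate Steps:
U(E) = E² + 5*E
W = -129 (W = 3 + (6*(5 + 6))*(-2) = 3 + (6*11)*(-2) = 3 + 66*(-2) = 3 - 132 = -129)
H(K) = -129
x = -129 (x = (1*(-129))*1 = -129*1 = -129)
(-788 + x)² = (-788 - 129)² = (-917)² = 840889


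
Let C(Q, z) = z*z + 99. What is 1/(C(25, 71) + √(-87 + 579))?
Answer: 1285/6604777 - √123/13209554 ≈ 0.00019372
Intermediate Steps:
C(Q, z) = 99 + z² (C(Q, z) = z² + 99 = 99 + z²)
1/(C(25, 71) + √(-87 + 579)) = 1/((99 + 71²) + √(-87 + 579)) = 1/((99 + 5041) + √492) = 1/(5140 + 2*√123)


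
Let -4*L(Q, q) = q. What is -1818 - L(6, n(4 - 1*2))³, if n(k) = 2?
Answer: -14543/8 ≈ -1817.9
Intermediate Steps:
L(Q, q) = -q/4
-1818 - L(6, n(4 - 1*2))³ = -1818 - (-¼*2)³ = -1818 - (-½)³ = -1818 - 1*(-⅛) = -1818 + ⅛ = -14543/8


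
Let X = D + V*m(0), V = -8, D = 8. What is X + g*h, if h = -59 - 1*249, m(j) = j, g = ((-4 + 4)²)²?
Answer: 8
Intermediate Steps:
g = 0 (g = (0²)² = 0² = 0)
h = -308 (h = -59 - 249 = -308)
X = 8 (X = 8 - 8*0 = 8 + 0 = 8)
X + g*h = 8 + 0*(-308) = 8 + 0 = 8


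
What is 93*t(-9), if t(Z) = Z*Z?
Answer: 7533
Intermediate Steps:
t(Z) = Z²
93*t(-9) = 93*(-9)² = 93*81 = 7533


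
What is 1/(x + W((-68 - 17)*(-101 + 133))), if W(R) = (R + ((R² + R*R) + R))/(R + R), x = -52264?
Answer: -1/54983 ≈ -1.8187e-5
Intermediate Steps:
W(R) = (2*R + 2*R²)/(2*R) (W(R) = (R + ((R² + R²) + R))/((2*R)) = (R + (2*R² + R))*(1/(2*R)) = (R + (R + 2*R²))*(1/(2*R)) = (2*R + 2*R²)*(1/(2*R)) = (2*R + 2*R²)/(2*R))
1/(x + W((-68 - 17)*(-101 + 133))) = 1/(-52264 + (1 + (-68 - 17)*(-101 + 133))) = 1/(-52264 + (1 - 85*32)) = 1/(-52264 + (1 - 2720)) = 1/(-52264 - 2719) = 1/(-54983) = -1/54983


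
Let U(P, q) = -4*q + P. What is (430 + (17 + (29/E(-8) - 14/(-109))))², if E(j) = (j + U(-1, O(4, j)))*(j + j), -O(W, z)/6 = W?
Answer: 5472170097289/27373824 ≈ 1.9991e+5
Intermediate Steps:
O(W, z) = -6*W
U(P, q) = P - 4*q
E(j) = 2*j*(95 + j) (E(j) = (j + (-1 - (-24)*4))*(j + j) = (j + (-1 - 4*(-24)))*(2*j) = (j + (-1 + 96))*(2*j) = (j + 95)*(2*j) = (95 + j)*(2*j) = 2*j*(95 + j))
(430 + (17 + (29/E(-8) - 14/(-109))))² = (430 + (17 + (29/((2*(-8)*(95 - 8))) - 14/(-109))))² = (430 + (17 + (29/((2*(-8)*87)) - 14*(-1/109))))² = (430 + (17 + (29/(-1392) + 14/109)))² = (430 + (17 + (29*(-1/1392) + 14/109)))² = (430 + (17 + (-1/48 + 14/109)))² = (430 + (17 + 563/5232))² = (430 + 89507/5232)² = (2339267/5232)² = 5472170097289/27373824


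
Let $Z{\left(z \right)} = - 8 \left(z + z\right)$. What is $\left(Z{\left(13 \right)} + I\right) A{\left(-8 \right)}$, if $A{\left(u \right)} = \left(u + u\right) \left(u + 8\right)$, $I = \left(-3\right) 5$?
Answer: $0$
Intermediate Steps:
$I = -15$
$A{\left(u \right)} = 2 u \left(8 + u\right)$
$Z{\left(z \right)} = - 16 z$ ($Z{\left(z \right)} = - 8 \cdot 2 z = - 16 z$)
$\left(Z{\left(13 \right)} + I\right) A{\left(-8 \right)} = \left(\left(-16\right) 13 - 15\right) 2 \left(-8\right) \left(8 - 8\right) = \left(-208 - 15\right) 2 \left(-8\right) 0 = \left(-223\right) 0 = 0$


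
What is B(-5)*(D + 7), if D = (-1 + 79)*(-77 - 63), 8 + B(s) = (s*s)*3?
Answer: -731171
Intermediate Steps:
B(s) = -8 + 3*s² (B(s) = -8 + (s*s)*3 = -8 + s²*3 = -8 + 3*s²)
D = -10920 (D = 78*(-140) = -10920)
B(-5)*(D + 7) = (-8 + 3*(-5)²)*(-10920 + 7) = (-8 + 3*25)*(-10913) = (-8 + 75)*(-10913) = 67*(-10913) = -731171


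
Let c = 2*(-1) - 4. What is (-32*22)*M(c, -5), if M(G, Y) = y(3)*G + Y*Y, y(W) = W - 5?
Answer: -26048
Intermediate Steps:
y(W) = -5 + W
c = -6 (c = -2 - 4 = -6)
M(G, Y) = Y**2 - 2*G (M(G, Y) = (-5 + 3)*G + Y*Y = -2*G + Y**2 = Y**2 - 2*G)
(-32*22)*M(c, -5) = (-32*22)*((-5)**2 - 2*(-6)) = -704*(25 + 12) = -704*37 = -26048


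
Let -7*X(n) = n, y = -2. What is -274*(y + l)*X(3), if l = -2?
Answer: -3288/7 ≈ -469.71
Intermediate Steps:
X(n) = -n/7
-274*(y + l)*X(3) = -274*(-2 - 2)*(-⅐*3) = -(-1096)*(-3)/7 = -274*12/7 = -3288/7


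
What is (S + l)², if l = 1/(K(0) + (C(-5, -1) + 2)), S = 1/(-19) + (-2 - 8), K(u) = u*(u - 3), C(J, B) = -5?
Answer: 350464/3249 ≈ 107.87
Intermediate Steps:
K(u) = u*(-3 + u)
S = -191/19 (S = -1/19 - 10 = -191/19 ≈ -10.053)
l = -⅓ (l = 1/(0*(-3 + 0) + (-5 + 2)) = 1/(0*(-3) - 3) = 1/(0 - 3) = 1/(-3) = -⅓ ≈ -0.33333)
(S + l)² = (-191/19 - ⅓)² = (-592/57)² = 350464/3249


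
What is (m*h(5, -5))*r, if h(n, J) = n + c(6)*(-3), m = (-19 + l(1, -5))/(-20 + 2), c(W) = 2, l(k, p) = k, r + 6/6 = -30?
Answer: 31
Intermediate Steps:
r = -31 (r = -1 - 30 = -31)
m = 1 (m = (-19 + 1)/(-20 + 2) = -18/(-18) = -18*(-1/18) = 1)
h(n, J) = -6 + n (h(n, J) = n + 2*(-3) = n - 6 = -6 + n)
(m*h(5, -5))*r = (1*(-6 + 5))*(-31) = (1*(-1))*(-31) = -1*(-31) = 31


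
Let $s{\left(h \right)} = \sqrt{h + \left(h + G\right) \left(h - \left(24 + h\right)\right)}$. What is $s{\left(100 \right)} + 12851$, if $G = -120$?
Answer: $12851 + 2 \sqrt{145} \approx 12875.0$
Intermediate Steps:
$s{\left(h \right)} = \sqrt{2880 - 23 h}$ ($s{\left(h \right)} = \sqrt{h + \left(h - 120\right) \left(h - \left(24 + h\right)\right)} = \sqrt{h + \left(-120 + h\right) \left(-24\right)} = \sqrt{h - \left(-2880 + 24 h\right)} = \sqrt{2880 - 23 h}$)
$s{\left(100 \right)} + 12851 = \sqrt{2880 - 2300} + 12851 = \sqrt{580} + 12851 = 2 \sqrt{145} + 12851 = 12851 + 2 \sqrt{145}$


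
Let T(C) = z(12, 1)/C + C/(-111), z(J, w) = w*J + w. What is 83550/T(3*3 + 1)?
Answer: 92740500/1343 ≈ 69055.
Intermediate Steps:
z(J, w) = w + J*w (z(J, w) = J*w + w = w + J*w)
T(C) = 13/C - C/111 (T(C) = (1*(1 + 12))/C + C/(-111) = (1*13)/C + C*(-1/111) = 13/C - C/111)
83550/T(3*3 + 1) = 83550/(13/(3*3 + 1) - (3*3 + 1)/111) = 83550/(13/(9 + 1) - (9 + 1)/111) = 83550/(13/10 - 1/111*10) = 83550/(13*(⅒) - 10/111) = 83550/(13/10 - 10/111) = 83550/(1343/1110) = 83550*(1110/1343) = 92740500/1343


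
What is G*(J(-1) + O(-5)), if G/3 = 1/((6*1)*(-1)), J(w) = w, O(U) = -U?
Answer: -2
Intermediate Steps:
G = -1/2 (G = 3/(((6*1)*(-1))) = 3/((6*(-1))) = 3/(-6) = 3*(-1/6) = -1/2 ≈ -0.50000)
G*(J(-1) + O(-5)) = -(-1 - 1*(-5))/2 = -(-1 + 5)/2 = -1/2*4 = -2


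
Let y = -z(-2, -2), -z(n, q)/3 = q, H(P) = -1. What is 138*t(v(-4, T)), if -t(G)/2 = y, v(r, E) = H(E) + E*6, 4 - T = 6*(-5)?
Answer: 1656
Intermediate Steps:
T = 34 (T = 4 - 6*(-5) = 4 - 1*(-30) = 4 + 30 = 34)
z(n, q) = -3*q
v(r, E) = -1 + 6*E (v(r, E) = -1 + E*6 = -1 + 6*E)
y = -6 (y = -(-3)*(-2) = -1*6 = -6)
t(G) = 12 (t(G) = -2*(-6) = 12)
138*t(v(-4, T)) = 138*12 = 1656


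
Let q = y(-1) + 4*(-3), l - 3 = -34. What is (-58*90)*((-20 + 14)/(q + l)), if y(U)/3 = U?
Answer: -15660/23 ≈ -680.87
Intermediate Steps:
l = -31 (l = 3 - 34 = -31)
y(U) = 3*U
q = -15 (q = 3*(-1) + 4*(-3) = -3 - 12 = -15)
(-58*90)*((-20 + 14)/(q + l)) = (-58*90)*((-20 + 14)/(-15 - 31)) = -(-31320)/(-46) = -(-31320)*(-1)/46 = -5220*3/23 = -15660/23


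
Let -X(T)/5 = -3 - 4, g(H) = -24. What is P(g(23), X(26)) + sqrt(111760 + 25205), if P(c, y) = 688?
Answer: 688 + sqrt(136965) ≈ 1058.1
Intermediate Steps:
X(T) = 35 (X(T) = -5*(-3 - 4) = -5*(-7) = 35)
P(g(23), X(26)) + sqrt(111760 + 25205) = 688 + sqrt(111760 + 25205) = 688 + sqrt(136965)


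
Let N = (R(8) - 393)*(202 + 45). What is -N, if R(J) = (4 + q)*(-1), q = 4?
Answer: 99047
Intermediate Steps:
R(J) = -8 (R(J) = (4 + 4)*(-1) = 8*(-1) = -8)
N = -99047 (N = (-8 - 393)*(202 + 45) = -401*247 = -99047)
-N = -1*(-99047) = 99047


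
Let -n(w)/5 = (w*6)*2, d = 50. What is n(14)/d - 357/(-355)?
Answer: -5607/355 ≈ -15.794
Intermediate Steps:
n(w) = -60*w (n(w) = -5*w*6*2 = -5*6*w*2 = -60*w)
n(14)/d - 357/(-355) = -60*14/50 - 357/(-355) = -840*1/50 - 357*(-1/355) = -84/5 + 357/355 = -5607/355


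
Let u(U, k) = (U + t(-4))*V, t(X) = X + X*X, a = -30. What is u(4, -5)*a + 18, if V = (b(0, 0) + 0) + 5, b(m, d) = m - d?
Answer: -2382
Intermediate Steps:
t(X) = X + X²
V = 5 (V = ((0 - 1*0) + 0) + 5 = ((0 + 0) + 0) + 5 = (0 + 0) + 5 = 0 + 5 = 5)
u(U, k) = 60 + 5*U (u(U, k) = (U - 4*(1 - 4))*5 = (U - 4*(-3))*5 = (U + 12)*5 = (12 + U)*5 = 60 + 5*U)
u(4, -5)*a + 18 = (60 + 5*4)*(-30) + 18 = (60 + 20)*(-30) + 18 = 80*(-30) + 18 = -2400 + 18 = -2382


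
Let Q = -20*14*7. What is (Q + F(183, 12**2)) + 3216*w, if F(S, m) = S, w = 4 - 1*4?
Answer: -1777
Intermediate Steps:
w = 0 (w = 4 - 4 = 0)
Q = -1960 (Q = -280*7 = -1960)
(Q + F(183, 12**2)) + 3216*w = (-1960 + 183) + 3216*0 = -1777 + 0 = -1777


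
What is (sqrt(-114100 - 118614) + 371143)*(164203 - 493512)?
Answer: -122220730187 - 329309*I*sqrt(232714) ≈ -1.2222e+11 - 1.5886e+8*I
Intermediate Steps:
(sqrt(-114100 - 118614) + 371143)*(164203 - 493512) = (sqrt(-232714) + 371143)*(-329309) = (I*sqrt(232714) + 371143)*(-329309) = (371143 + I*sqrt(232714))*(-329309) = -122220730187 - 329309*I*sqrt(232714)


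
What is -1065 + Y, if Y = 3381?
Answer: 2316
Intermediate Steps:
-1065 + Y = -1065 + 3381 = 2316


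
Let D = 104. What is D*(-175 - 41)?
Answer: -22464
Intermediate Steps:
D*(-175 - 41) = 104*(-175 - 41) = 104*(-216) = -22464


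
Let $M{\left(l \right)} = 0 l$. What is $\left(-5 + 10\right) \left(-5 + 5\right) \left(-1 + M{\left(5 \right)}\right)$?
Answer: $0$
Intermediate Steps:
$M{\left(l \right)} = 0$
$\left(-5 + 10\right) \left(-5 + 5\right) \left(-1 + M{\left(5 \right)}\right) = \left(-5 + 10\right) \left(-5 + 5\right) \left(-1 + 0\right) = 5 \cdot 0 \left(-1\right) = 5 \cdot 0 = 0$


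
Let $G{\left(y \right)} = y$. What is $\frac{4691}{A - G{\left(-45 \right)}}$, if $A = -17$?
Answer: $\frac{4691}{28} \approx 167.54$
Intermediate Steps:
$\frac{4691}{A - G{\left(-45 \right)}} = \frac{4691}{-17 - -45} = \frac{4691}{-17 + 45} = \frac{4691}{28}$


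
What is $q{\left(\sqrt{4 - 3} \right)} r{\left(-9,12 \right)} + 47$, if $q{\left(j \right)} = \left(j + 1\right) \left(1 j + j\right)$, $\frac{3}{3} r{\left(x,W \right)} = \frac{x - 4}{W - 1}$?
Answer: $\frac{465}{11} \approx 42.273$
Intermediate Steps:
$r{\left(x,W \right)} = \frac{-4 + x}{-1 + W}$ ($r{\left(x,W \right)} = \frac{x - 4}{W - 1} = \frac{-4 + x}{-1 + W}$)
$q{\left(j \right)} = 2 j \left(1 + j\right)$ ($q{\left(j \right)} = \left(1 + j\right) \left(j + j\right) = \left(1 + j\right) 2 j = 2 j \left(1 + j\right)$)
$q{\left(\sqrt{4 - 3} \right)} r{\left(-9,12 \right)} + 47 = 2 \sqrt{4 - 3} \left(1 + \sqrt{4 - 3}\right) \frac{-4 - 9}{-1 + 12} + 47 = 2 \sqrt{1} \left(1 + \sqrt{1}\right) \frac{1}{11} \left(-13\right) + 47 = 2 \cdot 1 \left(1 + 1\right) \frac{1}{11} \left(-13\right) + 47 = 2 \cdot 1 \cdot 2 \left(- \frac{13}{11}\right) + 47 = 4 \left(- \frac{13}{11}\right) + 47 = - \frac{52}{11} + 47 = \frac{465}{11}$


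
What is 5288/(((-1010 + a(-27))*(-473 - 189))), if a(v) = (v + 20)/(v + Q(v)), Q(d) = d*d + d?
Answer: 1784700/225661567 ≈ 0.0079087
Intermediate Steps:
Q(d) = d + d**2 (Q(d) = d**2 + d = d + d**2)
a(v) = (20 + v)/(v + v*(1 + v)) (a(v) = (v + 20)/(v + v*(1 + v)) = (20 + v)/(v + v*(1 + v)))
5288/(((-1010 + a(-27))*(-473 - 189))) = 5288/(((-1010 + (20 - 27)/((-27)*(2 - 27)))*(-473 - 189))) = 5288/(((-1010 - 1/27*(-7)/(-25))*(-662))) = 5288/(((-1010 - 1/27*(-1/25)*(-7))*(-662))) = 5288/(((-1010 - 7/675)*(-662))) = 5288/((-681757/675*(-662))) = 5288/(451323134/675) = 5288*(675/451323134) = 1784700/225661567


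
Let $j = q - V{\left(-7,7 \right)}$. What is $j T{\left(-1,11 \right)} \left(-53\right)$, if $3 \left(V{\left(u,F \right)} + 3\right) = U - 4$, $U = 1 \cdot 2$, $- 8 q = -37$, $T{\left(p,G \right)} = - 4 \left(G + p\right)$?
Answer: $\frac{52735}{3} \approx 17578.0$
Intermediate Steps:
$T{\left(p,G \right)} = - 4 G - 4 p$
$q = \frac{37}{8}$ ($q = \left(- \frac{1}{8}\right) \left(-37\right) = \frac{37}{8} \approx 4.625$)
$U = 2$
$V{\left(u,F \right)} = - \frac{11}{3}$ ($V{\left(u,F \right)} = -3 + \frac{2 - 4}{3} = -3 + \frac{1}{3} \left(-2\right) = -3 - \frac{2}{3} = - \frac{11}{3}$)
$j = \frac{199}{24}$ ($j = \frac{37}{8} - - \frac{11}{3} = \frac{37}{8} + \frac{11}{3} = \frac{199}{24} \approx 8.2917$)
$j T{\left(-1,11 \right)} \left(-53\right) = \frac{199 \left(\left(-4\right) 11 - -4\right)}{24} \left(-53\right) = \frac{199 \left(-44 + 4\right)}{24} \left(-53\right) = \frac{199}{24} \left(-40\right) \left(-53\right) = \left(- \frac{995}{3}\right) \left(-53\right) = \frac{52735}{3}$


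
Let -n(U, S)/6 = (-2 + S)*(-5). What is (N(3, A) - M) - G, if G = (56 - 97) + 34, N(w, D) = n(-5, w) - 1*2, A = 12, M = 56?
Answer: -21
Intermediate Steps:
n(U, S) = -60 + 30*S (n(U, S) = -6*(-2 + S)*(-5) = -6*(10 - 5*S) = -60 + 30*S)
N(w, D) = -62 + 30*w (N(w, D) = (-60 + 30*w) - 1*2 = (-60 + 30*w) - 2 = -62 + 30*w)
G = -7 (G = -41 + 34 = -7)
(N(3, A) - M) - G = ((-62 + 30*3) - 1*56) - 1*(-7) = ((-62 + 90) - 56) + 7 = (28 - 56) + 7 = -28 + 7 = -21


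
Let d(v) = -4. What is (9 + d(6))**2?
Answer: 25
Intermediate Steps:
(9 + d(6))**2 = (9 - 4)**2 = 5**2 = 25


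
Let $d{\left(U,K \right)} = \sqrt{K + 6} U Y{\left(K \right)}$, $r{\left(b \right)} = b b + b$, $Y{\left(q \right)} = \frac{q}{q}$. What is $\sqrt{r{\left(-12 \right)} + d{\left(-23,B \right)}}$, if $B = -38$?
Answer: $2 \sqrt{33 - 23 i \sqrt{2}} \approx 12.596 - 5.1644 i$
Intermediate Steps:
$Y{\left(q \right)} = 1$
$r{\left(b \right)} = b + b^{2}$ ($r{\left(b \right)} = b^{2} + b = b + b^{2}$)
$d{\left(U,K \right)} = U \sqrt{6 + K}$ ($d{\left(U,K \right)} = \sqrt{K + 6} U 1 = \sqrt{6 + K} U 1 = U \sqrt{6 + K} 1 = U \sqrt{6 + K}$)
$\sqrt{r{\left(-12 \right)} + d{\left(-23,B \right)}} = \sqrt{- 12 \left(1 - 12\right) - 23 \sqrt{6 - 38}} = \sqrt{\left(-12\right) \left(-11\right) - 23 \sqrt{-32}} = \sqrt{132 - 23 \cdot 4 i \sqrt{2}} = \sqrt{132 - 92 i \sqrt{2}}$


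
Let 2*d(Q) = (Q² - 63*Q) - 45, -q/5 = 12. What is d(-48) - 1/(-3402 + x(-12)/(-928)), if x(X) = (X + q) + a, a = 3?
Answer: 16678364177/6313974 ≈ 2641.5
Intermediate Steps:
q = -60 (q = -5*12 = -60)
x(X) = -57 + X (x(X) = (X - 60) + 3 = (-60 + X) + 3 = -57 + X)
d(Q) = -45/2 + Q²/2 - 63*Q/2 (d(Q) = ((Q² - 63*Q) - 45)/2 = (-45 + Q² - 63*Q)/2 = -45/2 + Q²/2 - 63*Q/2)
d(-48) - 1/(-3402 + x(-12)/(-928)) = (-45/2 + (½)*(-48)² - 63/2*(-48)) - 1/(-3402 + (-57 - 12)/(-928)) = (-45/2 + (½)*2304 + 1512) - 1/(-3402 - 69*(-1/928)) = (-45/2 + 1152 + 1512) - 1/(-3402 + 69/928) = 5283/2 - 1/(-3156987/928) = 5283/2 - 1*(-928/3156987) = 5283/2 + 928/3156987 = 16678364177/6313974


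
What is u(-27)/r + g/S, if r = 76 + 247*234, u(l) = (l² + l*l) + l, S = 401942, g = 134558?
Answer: 4181294347/11630995654 ≈ 0.35950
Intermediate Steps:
u(l) = l + 2*l² (u(l) = (l² + l²) + l = 2*l² + l = l + 2*l²)
r = 57874 (r = 76 + 57798 = 57874)
u(-27)/r + g/S = -27*(1 + 2*(-27))/57874 + 134558/401942 = -27*(1 - 54)*(1/57874) + 134558*(1/401942) = -27*(-53)*(1/57874) + 67279/200971 = 1431*(1/57874) + 67279/200971 = 1431/57874 + 67279/200971 = 4181294347/11630995654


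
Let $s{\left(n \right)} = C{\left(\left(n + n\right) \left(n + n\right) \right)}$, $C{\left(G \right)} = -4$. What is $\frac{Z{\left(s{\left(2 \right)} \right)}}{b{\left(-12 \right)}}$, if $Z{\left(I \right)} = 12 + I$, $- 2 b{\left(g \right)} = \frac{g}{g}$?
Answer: $-16$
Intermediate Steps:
$b{\left(g \right)} = - \frac{1}{2}$ ($b{\left(g \right)} = - \frac{g \frac{1}{g}}{2} = \left(- \frac{1}{2}\right) 1 = - \frac{1}{2}$)
$s{\left(n \right)} = -4$
$\frac{Z{\left(s{\left(2 \right)} \right)}}{b{\left(-12 \right)}} = \frac{12 - 4}{- \frac{1}{2}} = 8 \left(-2\right) = -16$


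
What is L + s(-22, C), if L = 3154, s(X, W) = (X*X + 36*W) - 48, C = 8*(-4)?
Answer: 2438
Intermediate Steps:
C = -32
s(X, W) = -48 + X² + 36*W (s(X, W) = (X² + 36*W) - 48 = -48 + X² + 36*W)
L + s(-22, C) = 3154 + (-48 + (-22)² + 36*(-32)) = 3154 + (-48 + 484 - 1152) = 3154 - 716 = 2438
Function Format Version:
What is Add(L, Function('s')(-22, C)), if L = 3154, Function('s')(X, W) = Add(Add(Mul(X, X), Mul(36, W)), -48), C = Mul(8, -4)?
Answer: 2438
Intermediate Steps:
C = -32
Function('s')(X, W) = Add(-48, Pow(X, 2), Mul(36, W)) (Function('s')(X, W) = Add(Add(Pow(X, 2), Mul(36, W)), -48) = Add(-48, Pow(X, 2), Mul(36, W)))
Add(L, Function('s')(-22, C)) = Add(3154, Add(-48, Pow(-22, 2), Mul(36, -32))) = Add(3154, Add(-48, 484, -1152)) = Add(3154, -716) = 2438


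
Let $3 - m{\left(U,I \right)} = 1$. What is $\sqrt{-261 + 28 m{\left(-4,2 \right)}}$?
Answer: $i \sqrt{205} \approx 14.318 i$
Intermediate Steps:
$m{\left(U,I \right)} = 2$ ($m{\left(U,I \right)} = 3 - 1 = 2$)
$\sqrt{-261 + 28 m{\left(-4,2 \right)}} = \sqrt{-261 + 28 \cdot 2} = \sqrt{-261 + 56} = \sqrt{-205} = i \sqrt{205}$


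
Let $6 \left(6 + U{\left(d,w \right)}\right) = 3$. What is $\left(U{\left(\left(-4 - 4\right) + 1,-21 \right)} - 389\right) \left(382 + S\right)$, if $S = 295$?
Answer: $- \frac{534153}{2} \approx -2.6708 \cdot 10^{5}$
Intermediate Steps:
$U{\left(d,w \right)} = - \frac{11}{2}$ ($U{\left(d,w \right)} = -6 + \frac{1}{6} \cdot 3 = -6 + \frac{1}{2} = - \frac{11}{2}$)
$\left(U{\left(\left(-4 - 4\right) + 1,-21 \right)} - 389\right) \left(382 + S\right) = \left(- \frac{11}{2} - 389\right) \left(382 + 295\right) = \left(- \frac{789}{2}\right) 677 = - \frac{534153}{2}$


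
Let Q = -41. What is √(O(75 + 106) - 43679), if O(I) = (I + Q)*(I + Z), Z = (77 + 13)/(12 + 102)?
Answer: I*√6580479/19 ≈ 135.01*I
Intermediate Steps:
Z = 15/19 (Z = 90/114 = 90*(1/114) = 15/19 ≈ 0.78947)
O(I) = (-41 + I)*(15/19 + I) (O(I) = (I - 41)*(I + 15/19) = (-41 + I)*(15/19 + I))
√(O(75 + 106) - 43679) = √((-615/19 + (75 + 106)² - 764*(75 + 106)/19) - 43679) = √((-615/19 + 181² - 764/19*181) - 43679) = √((-615/19 + 32761 - 138284/19) - 43679) = √(483560/19 - 43679) = √(-346341/19) = I*√6580479/19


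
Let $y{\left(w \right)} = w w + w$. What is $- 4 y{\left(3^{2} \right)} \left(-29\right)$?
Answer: $10440$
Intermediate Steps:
$y{\left(w \right)} = w + w^{2}$ ($y{\left(w \right)} = w^{2} + w = w + w^{2}$)
$- 4 y{\left(3^{2} \right)} \left(-29\right) = - 4 \cdot 3^{2} \left(1 + 3^{2}\right) \left(-29\right) = - 4 \cdot 9 \left(1 + 9\right) \left(-29\right) = - 4 \cdot 9 \cdot 10 \left(-29\right) = \left(-4\right) 90 \left(-29\right) = \left(-360\right) \left(-29\right) = 10440$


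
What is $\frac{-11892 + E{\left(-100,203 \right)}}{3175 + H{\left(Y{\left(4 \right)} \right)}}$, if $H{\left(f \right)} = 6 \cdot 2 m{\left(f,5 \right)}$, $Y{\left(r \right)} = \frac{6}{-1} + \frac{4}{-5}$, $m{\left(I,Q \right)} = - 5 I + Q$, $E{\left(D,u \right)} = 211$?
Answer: $- \frac{11681}{3643} \approx -3.2064$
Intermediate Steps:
$m{\left(I,Q \right)} = Q - 5 I$
$Y{\left(r \right)} = - \frac{34}{5}$ ($Y{\left(r \right)} = 6 \left(-1\right) + 4 \left(- \frac{1}{5}\right) = -6 - \frac{4}{5} = - \frac{34}{5}$)
$H{\left(f \right)} = 60 - 60 f$ ($H{\left(f \right)} = 6 \cdot 2 \left(5 - 5 f\right) = 12 \left(5 - 5 f\right) = 60 - 60 f$)
$\frac{-11892 + E{\left(-100,203 \right)}}{3175 + H{\left(Y{\left(4 \right)} \right)}} = \frac{-11892 + 211}{3175 + \left(60 - -408\right)} = - \frac{11681}{3175 + \left(60 + 408\right)} = - \frac{11681}{3175 + 468} = - \frac{11681}{3643}$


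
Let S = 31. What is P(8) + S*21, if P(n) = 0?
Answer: 651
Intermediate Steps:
P(8) + S*21 = 0 + 31*21 = 0 + 651 = 651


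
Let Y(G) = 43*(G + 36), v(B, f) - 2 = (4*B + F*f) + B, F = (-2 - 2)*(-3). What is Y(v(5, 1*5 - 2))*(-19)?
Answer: -80883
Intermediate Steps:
F = 12 (F = -4*(-3) = 12)
v(B, f) = 2 + 5*B + 12*f (v(B, f) = 2 + ((4*B + 12*f) + B) = 2 + (5*B + 12*f) = 2 + 5*B + 12*f)
Y(G) = 1548 + 43*G (Y(G) = 43*(36 + G) = 1548 + 43*G)
Y(v(5, 1*5 - 2))*(-19) = (1548 + 43*(2 + 5*5 + 12*(1*5 - 2)))*(-19) = (1548 + 43*(2 + 25 + 12*(5 - 2)))*(-19) = (1548 + 43*(2 + 25 + 12*3))*(-19) = (1548 + 43*(2 + 25 + 36))*(-19) = (1548 + 43*63)*(-19) = (1548 + 2709)*(-19) = 4257*(-19) = -80883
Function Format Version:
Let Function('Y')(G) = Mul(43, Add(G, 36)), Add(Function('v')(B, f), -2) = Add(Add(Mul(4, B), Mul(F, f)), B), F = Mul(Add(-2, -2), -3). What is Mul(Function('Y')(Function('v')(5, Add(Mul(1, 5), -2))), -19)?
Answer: -80883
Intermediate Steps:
F = 12 (F = Mul(-4, -3) = 12)
Function('v')(B, f) = Add(2, Mul(5, B), Mul(12, f)) (Function('v')(B, f) = Add(2, Add(Add(Mul(4, B), Mul(12, f)), B)) = Add(2, Add(Mul(5, B), Mul(12, f))) = Add(2, Mul(5, B), Mul(12, f)))
Function('Y')(G) = Add(1548, Mul(43, G)) (Function('Y')(G) = Mul(43, Add(36, G)) = Add(1548, Mul(43, G)))
Mul(Function('Y')(Function('v')(5, Add(Mul(1, 5), -2))), -19) = Mul(Add(1548, Mul(43, Add(2, Mul(5, 5), Mul(12, Add(Mul(1, 5), -2))))), -19) = Mul(Add(1548, Mul(43, Add(2, 25, Mul(12, Add(5, -2))))), -19) = Mul(Add(1548, Mul(43, Add(2, 25, Mul(12, 3)))), -19) = Mul(Add(1548, Mul(43, Add(2, 25, 36))), -19) = Mul(Add(1548, Mul(43, 63)), -19) = Mul(Add(1548, 2709), -19) = Mul(4257, -19) = -80883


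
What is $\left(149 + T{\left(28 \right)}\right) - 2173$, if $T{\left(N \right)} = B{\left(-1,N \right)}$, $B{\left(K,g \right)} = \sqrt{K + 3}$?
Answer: $-2024 + \sqrt{2} \approx -2022.6$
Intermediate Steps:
$B{\left(K,g \right)} = \sqrt{3 + K}$
$T{\left(N \right)} = \sqrt{2}$ ($T{\left(N \right)} = \sqrt{3 - 1} = \sqrt{2}$)
$\left(149 + T{\left(28 \right)}\right) - 2173 = \left(149 + \sqrt{2}\right) - 2173 = -2024 + \sqrt{2}$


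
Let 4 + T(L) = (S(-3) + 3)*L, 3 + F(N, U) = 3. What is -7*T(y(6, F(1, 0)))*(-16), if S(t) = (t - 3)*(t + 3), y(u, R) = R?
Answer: -448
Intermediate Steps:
F(N, U) = 0 (F(N, U) = -3 + 3 = 0)
S(t) = (-3 + t)*(3 + t)
T(L) = -4 + 3*L (T(L) = -4 + ((-9 + (-3)²) + 3)*L = -4 + ((-9 + 9) + 3)*L = -4 + (0 + 3)*L = -4 + 3*L)
-7*T(y(6, F(1, 0)))*(-16) = -7*(-4 + 3*0)*(-16) = -7*(-4 + 0)*(-16) = -7*(-4)*(-16) = 28*(-16) = -448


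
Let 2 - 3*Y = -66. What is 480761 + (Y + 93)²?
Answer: 4447258/9 ≈ 4.9414e+5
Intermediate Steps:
Y = 68/3 (Y = ⅔ - ⅓*(-66) = ⅔ + 22 = 68/3 ≈ 22.667)
480761 + (Y + 93)² = 480761 + (68/3 + 93)² = 480761 + (347/3)² = 480761 + 120409/9 = 4447258/9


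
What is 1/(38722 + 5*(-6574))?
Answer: 1/5852 ≈ 0.00017088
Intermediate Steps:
1/(38722 + 5*(-6574)) = 1/(38722 - 32870) = 1/5852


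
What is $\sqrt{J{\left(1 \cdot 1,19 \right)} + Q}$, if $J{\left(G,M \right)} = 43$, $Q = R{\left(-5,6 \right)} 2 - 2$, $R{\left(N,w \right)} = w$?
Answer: $\sqrt{53} \approx 7.2801$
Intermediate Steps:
$Q = 10$ ($Q = 6 \cdot 2 - 2 = 12 - 2 = 10$)
$\sqrt{J{\left(1 \cdot 1,19 \right)} + Q} = \sqrt{43 + 10} = \sqrt{53}$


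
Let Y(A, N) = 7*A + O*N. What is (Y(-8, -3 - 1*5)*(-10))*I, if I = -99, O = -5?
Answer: -15840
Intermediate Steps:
Y(A, N) = -5*N + 7*A (Y(A, N) = 7*A - 5*N = -5*N + 7*A)
(Y(-8, -3 - 1*5)*(-10))*I = ((-5*(-3 - 1*5) + 7*(-8))*(-10))*(-99) = ((-5*(-3 - 5) - 56)*(-10))*(-99) = ((-5*(-8) - 56)*(-10))*(-99) = ((40 - 56)*(-10))*(-99) = -16*(-10)*(-99) = 160*(-99) = -15840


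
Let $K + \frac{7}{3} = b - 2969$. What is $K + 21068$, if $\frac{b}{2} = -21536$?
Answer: $- \frac{74926}{3} \approx -24975.0$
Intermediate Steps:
$b = -43072$ ($b = 2 \left(-21536\right) = -43072$)
$K = - \frac{138130}{3}$ ($K = - \frac{7}{3} - 46041 = - \frac{138130}{3} \approx -46043.0$)
$K + 21068 = - \frac{138130}{3} + 21068 = - \frac{74926}{3}$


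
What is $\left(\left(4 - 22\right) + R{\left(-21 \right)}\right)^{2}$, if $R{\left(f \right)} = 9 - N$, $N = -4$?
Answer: $25$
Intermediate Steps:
$R{\left(f \right)} = 13$ ($R{\left(f \right)} = 9 - -4 = 9 + 4 = 13$)
$\left(\left(4 - 22\right) + R{\left(-21 \right)}\right)^{2} = \left(\left(4 - 22\right) + 13\right)^{2} = \left(-18 + 13\right)^{2} = \left(-5\right)^{2} = 25$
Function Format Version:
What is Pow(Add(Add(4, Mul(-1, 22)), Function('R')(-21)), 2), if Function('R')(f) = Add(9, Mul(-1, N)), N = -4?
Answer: 25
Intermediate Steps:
Function('R')(f) = 13 (Function('R')(f) = Add(9, Mul(-1, -4)) = Add(9, 4) = 13)
Pow(Add(Add(4, Mul(-1, 22)), Function('R')(-21)), 2) = Pow(Add(Add(4, Mul(-1, 22)), 13), 2) = Pow(Add(Add(4, -22), 13), 2) = Pow(Add(-18, 13), 2) = Pow(-5, 2) = 25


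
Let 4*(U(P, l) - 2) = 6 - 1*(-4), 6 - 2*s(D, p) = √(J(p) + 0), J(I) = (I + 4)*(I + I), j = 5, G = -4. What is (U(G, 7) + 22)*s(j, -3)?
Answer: 159/2 - 53*I*√6/4 ≈ 79.5 - 32.456*I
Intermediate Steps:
J(I) = 2*I*(4 + I) (J(I) = (4 + I)*(2*I) = 2*I*(4 + I))
s(D, p) = 3 - √2*√(p*(4 + p))/2 (s(D, p) = 3 - √(2*p*(4 + p) + 0)/2 = 3 - √2*√(p*(4 + p))/2)
U(P, l) = 9/2 (U(P, l) = 2 + (6 - 1*(-4))/4 = 2 + (6 + 4)/4 = 2 + (¼)*10 = 2 + 5/2 = 9/2)
(U(G, 7) + 22)*s(j, -3) = (9/2 + 22)*(3 - √2*√(-3*(4 - 3))/2) = 53*(3 - √2*√(-3*1)/2)/2 = 53*(3 - √2*√(-3)/2)/2 = 53*(3 - √2*I*√3/2)/2 = 53*(3 - I*√6/2)/2 = 159/2 - 53*I*√6/4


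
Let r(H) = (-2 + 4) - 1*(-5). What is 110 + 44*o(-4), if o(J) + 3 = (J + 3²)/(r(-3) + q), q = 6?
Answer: -66/13 ≈ -5.0769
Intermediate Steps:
r(H) = 7 (r(H) = 2 + 5 = 7)
o(J) = -30/13 + J/13 (o(J) = -3 + (J + 3²)/(7 + 6) = -3 + (J + 9)/13 = -3 + (9 + J)*(1/13) = -3 + (9/13 + J/13) = -30/13 + J/13)
110 + 44*o(-4) = 110 + 44*(-30/13 + (1/13)*(-4)) = 110 + 44*(-30/13 - 4/13) = 110 + 44*(-34/13) = 110 - 1496/13 = -66/13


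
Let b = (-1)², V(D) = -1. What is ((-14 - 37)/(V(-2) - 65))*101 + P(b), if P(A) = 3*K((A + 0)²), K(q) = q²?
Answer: 1783/22 ≈ 81.045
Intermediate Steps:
b = 1
P(A) = 3*A⁴ (P(A) = 3*((A + 0)²)² = 3*(A²)² = 3*A⁴)
((-14 - 37)/(V(-2) - 65))*101 + P(b) = ((-14 - 37)/(-1 - 65))*101 + 3*1⁴ = -51/(-66)*101 + 3*1 = -51*(-1/66)*101 + 3 = (17/22)*101 + 3 = 1717/22 + 3 = 1783/22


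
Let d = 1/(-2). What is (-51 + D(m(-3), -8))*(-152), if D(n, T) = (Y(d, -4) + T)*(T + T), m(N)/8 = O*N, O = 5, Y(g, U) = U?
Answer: -21432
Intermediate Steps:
d = -½ ≈ -0.50000
m(N) = 40*N (m(N) = 8*(5*N) = 40*N)
D(n, T) = 2*T*(-4 + T) (D(n, T) = (-4 + T)*(T + T) = (-4 + T)*(2*T) = 2*T*(-4 + T))
(-51 + D(m(-3), -8))*(-152) = (-51 + 2*(-8)*(-4 - 8))*(-152) = (-51 + 2*(-8)*(-12))*(-152) = (-51 + 192)*(-152) = 141*(-152) = -21432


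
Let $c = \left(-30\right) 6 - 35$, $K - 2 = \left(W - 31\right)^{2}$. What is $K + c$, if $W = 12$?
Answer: $148$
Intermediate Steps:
$K = 363$ ($K = 2 + \left(12 - 31\right)^{2} = 2 + \left(-19\right)^{2} = 2 + 361 = 363$)
$c = -215$ ($c = -180 - 35 = -215$)
$K + c = 363 - 215 = 148$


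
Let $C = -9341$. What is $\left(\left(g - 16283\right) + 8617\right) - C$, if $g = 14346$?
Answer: $16021$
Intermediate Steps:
$\left(\left(g - 16283\right) + 8617\right) - C = \left(\left(14346 - 16283\right) + 8617\right) - -9341 = \left(-1937 + 8617\right) + 9341 = 6680 + 9341 = 16021$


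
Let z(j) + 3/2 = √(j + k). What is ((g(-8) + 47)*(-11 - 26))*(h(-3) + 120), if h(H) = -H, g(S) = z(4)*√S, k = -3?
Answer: -213897 + 4551*I*√2 ≈ -2.139e+5 + 6436.1*I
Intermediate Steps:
z(j) = -3/2 + √(-3 + j) (z(j) = -3/2 + √(j - 3) = -3/2 + √(-3 + j))
g(S) = -√S/2 (g(S) = (-3/2 + √(-3 + 4))*√S = (-3/2 + √1)*√S = (-3/2 + 1)*√S = -√S/2)
((g(-8) + 47)*(-11 - 26))*(h(-3) + 120) = ((-I*√2 + 47)*(-11 - 26))*(-1*(-3) + 120) = ((-I*√2 + 47)*(-37))*(3 + 120) = ((-I*√2 + 47)*(-37))*123 = ((47 - I*√2)*(-37))*123 = (-1739 + 37*I*√2)*123 = -213897 + 4551*I*√2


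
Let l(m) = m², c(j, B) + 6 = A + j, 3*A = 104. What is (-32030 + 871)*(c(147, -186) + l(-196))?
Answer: -3607433225/3 ≈ -1.2025e+9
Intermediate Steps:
A = 104/3 (A = (⅓)*104 = 104/3 ≈ 34.667)
c(j, B) = 86/3 + j (c(j, B) = -6 + (104/3 + j) = 86/3 + j)
(-32030 + 871)*(c(147, -186) + l(-196)) = (-32030 + 871)*((86/3 + 147) + (-196)²) = -31159*(527/3 + 38416) = -31159*115775/3 = -3607433225/3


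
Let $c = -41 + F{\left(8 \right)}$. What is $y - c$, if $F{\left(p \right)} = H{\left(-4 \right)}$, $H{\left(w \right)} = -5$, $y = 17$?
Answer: $63$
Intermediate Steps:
$F{\left(p \right)} = -5$
$c = -46$ ($c = -41 - 5 = -46$)
$y - c = 17 - -46 = 17 + 46 = 63$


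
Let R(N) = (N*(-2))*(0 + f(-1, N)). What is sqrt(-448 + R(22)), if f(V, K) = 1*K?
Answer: 2*I*sqrt(354) ≈ 37.63*I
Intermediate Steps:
f(V, K) = K
R(N) = -2*N**2 (R(N) = (N*(-2))*(0 + N) = (-2*N)*N = -2*N**2)
sqrt(-448 + R(22)) = sqrt(-448 - 2*22**2) = sqrt(-448 - 2*484) = sqrt(-448 - 968) = sqrt(-1416) = 2*I*sqrt(354)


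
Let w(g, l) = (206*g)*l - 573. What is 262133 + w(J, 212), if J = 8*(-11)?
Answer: -3581576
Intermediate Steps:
J = -88
w(g, l) = -573 + 206*g*l (w(g, l) = 206*g*l - 573 = -573 + 206*g*l)
262133 + w(J, 212) = 262133 + (-573 + 206*(-88)*212) = 262133 + (-573 - 3843136) = 262133 - 3843709 = -3581576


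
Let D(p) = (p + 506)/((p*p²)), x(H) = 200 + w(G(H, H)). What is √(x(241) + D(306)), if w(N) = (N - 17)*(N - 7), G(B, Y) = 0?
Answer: √77691575186/15606 ≈ 17.861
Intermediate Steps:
w(N) = (-17 + N)*(-7 + N)
x(H) = 319 (x(H) = 200 + (119 + 0² - 24*0) = 200 + (119 + 0 + 0) = 200 + 119 = 319)
D(p) = (506 + p)/p³ (D(p) = (506 + p)/(p³) = (506 + p)/p³)
√(x(241) + D(306)) = √(319 + (506 + 306)/306³) = √(319 + (1/28652616)*812) = √(319 + 203/7163154) = √(2285046329/7163154) = √77691575186/15606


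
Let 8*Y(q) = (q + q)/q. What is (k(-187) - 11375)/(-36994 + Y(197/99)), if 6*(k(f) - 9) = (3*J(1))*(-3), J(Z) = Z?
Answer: 9094/29595 ≈ 0.30728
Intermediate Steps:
Y(q) = ¼ (Y(q) = ((q + q)/q)/8 = ((2*q)/q)/8 = (⅛)*2 = ¼)
k(f) = 15/2 (k(f) = 9 + ((3*1)*(-3))/6 = 9 + (3*(-3))/6 = 9 + (⅙)*(-9) = 9 - 3/2 = 15/2)
(k(-187) - 11375)/(-36994 + Y(197/99)) = (15/2 - 11375)/(-36994 + ¼) = -22735/(2*(-147975/4)) = -22735/2*(-4/147975) = 9094/29595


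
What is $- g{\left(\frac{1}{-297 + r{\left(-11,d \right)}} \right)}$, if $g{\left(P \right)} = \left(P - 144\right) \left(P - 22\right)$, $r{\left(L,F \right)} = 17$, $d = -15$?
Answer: $- \frac{248417681}{78400} \approx -3168.6$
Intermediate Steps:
$g{\left(P \right)} = \left(-144 + P\right) \left(-22 + P\right)$
$- g{\left(\frac{1}{-297 + r{\left(-11,d \right)}} \right)} = - (3168 + \left(\frac{1}{-297 + 17}\right)^{2} - \frac{166}{-297 + 17}) = - (3168 + \left(\frac{1}{-280}\right)^{2} - \frac{166}{-280}) = - (3168 + \left(- \frac{1}{280}\right)^{2} - - \frac{83}{140}) = - (3168 + \frac{1}{78400} + \frac{83}{140}) = \left(-1\right) \frac{248417681}{78400} = - \frac{248417681}{78400}$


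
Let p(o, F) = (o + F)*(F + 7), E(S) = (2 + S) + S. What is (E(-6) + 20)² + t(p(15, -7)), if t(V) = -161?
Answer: -61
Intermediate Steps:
E(S) = 2 + 2*S
p(o, F) = (7 + F)*(F + o) (p(o, F) = (F + o)*(7 + F) = (7 + F)*(F + o))
(E(-6) + 20)² + t(p(15, -7)) = ((2 + 2*(-6)) + 20)² - 161 = ((2 - 12) + 20)² - 161 = (-10 + 20)² - 161 = 10² - 161 = 100 - 161 = -61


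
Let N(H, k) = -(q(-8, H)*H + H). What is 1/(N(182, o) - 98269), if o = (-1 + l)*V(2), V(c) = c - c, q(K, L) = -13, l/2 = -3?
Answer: -1/96085 ≈ -1.0407e-5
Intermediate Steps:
l = -6 (l = 2*(-3) = -6)
V(c) = 0
o = 0 (o = (-1 - 6)*0 = -7*0 = 0)
N(H, k) = 12*H (N(H, k) = -(-13*H + H) = -(-12)*H = 12*H)
1/(N(182, o) - 98269) = 1/(12*182 - 98269) = 1/(2184 - 98269) = 1/(-96085) = -1/96085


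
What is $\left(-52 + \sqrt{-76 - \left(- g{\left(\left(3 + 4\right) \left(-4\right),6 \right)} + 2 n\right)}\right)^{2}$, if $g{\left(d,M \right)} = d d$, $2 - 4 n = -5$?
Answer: $\frac{\left(104 - \sqrt{2818}\right)^{2}}{4} \approx 648.09$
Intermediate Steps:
$n = \frac{7}{4}$ ($n = \frac{1}{2} - - \frac{5}{4} = \frac{1}{2} + \frac{5}{4} = \frac{7}{4} \approx 1.75$)
$g{\left(d,M \right)} = d^{2}$
$\left(-52 + \sqrt{-76 - \left(- g{\left(\left(3 + 4\right) \left(-4\right),6 \right)} + 2 n\right)}\right)^{2} = \left(-52 + \sqrt{-76 + \left(\left(-2\right) \frac{7}{4} + \left(\left(3 + 4\right) \left(-4\right)\right)^{2}\right)}\right)^{2} = \left(-52 + \sqrt{-76 - \left(\frac{7}{2} - \left(7 \left(-4\right)\right)^{2}\right)}\right)^{2} = \left(-52 + \sqrt{-76 - \left(\frac{7}{2} - \left(-28\right)^{2}\right)}\right)^{2} = \left(-52 + \sqrt{-76 + \left(- \frac{7}{2} + 784\right)}\right)^{2} = \left(-52 + \sqrt{-76 + \frac{1561}{2}}\right)^{2} = \left(-52 + \sqrt{\frac{1409}{2}}\right)^{2} = \left(-52 + \frac{\sqrt{2818}}{2}\right)^{2}$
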